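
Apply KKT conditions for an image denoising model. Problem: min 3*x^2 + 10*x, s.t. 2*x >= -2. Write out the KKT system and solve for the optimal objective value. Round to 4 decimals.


Step 1: Try lambda = 0 (constraint inactive).
x_unc = -10/(2*3) = -1.6667
Check: 2*-1.6667 = -3.3334 < -2 -- violated!
Step 2: Constraint must be active: 2*x = -2
x* = -2/2 = -1.0
lambda = (2*3*(-1.0) + 10)/2 = 2.0
Step 3: Compute optimal value.
f(x*) = 3*(-1.0)^2 + 10*(-1.0) = -7.0


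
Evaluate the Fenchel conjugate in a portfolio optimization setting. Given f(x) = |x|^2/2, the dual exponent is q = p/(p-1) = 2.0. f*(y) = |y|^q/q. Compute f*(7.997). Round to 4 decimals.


The conjugate exponent q satisfies 1/p + 1/q = 1.
p = 2, so q = 2/(2 - 1) = 2.0
|y|^q = 7.997^2.0 = 63.952
f*(7.997) = 63.952 / 2.0 = 31.976


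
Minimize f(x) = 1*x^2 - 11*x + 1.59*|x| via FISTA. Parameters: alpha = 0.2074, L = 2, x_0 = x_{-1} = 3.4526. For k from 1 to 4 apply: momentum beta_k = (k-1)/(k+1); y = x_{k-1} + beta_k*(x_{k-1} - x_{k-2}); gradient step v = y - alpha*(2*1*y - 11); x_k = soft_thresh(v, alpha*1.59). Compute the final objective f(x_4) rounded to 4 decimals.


FISTA on f(x) = 1*x^2 - 11*x + 1.59*|x|
L = 2, alpha = 0.2074
Iteration 1: beta = 0.0, y = 3.4526 + 0.0*(3.4526 - 3.4526) = 3.4526
  grad(y) = -4.0948, v = y - alpha*grad = 4.3019
  prox(v) = soft_thresh(4.3019, 0.3298) = 3.9721
Iteration 2: beta = 0.3333, y = 3.9721 + 0.3333*(3.9721 - 3.4526) = 4.1453
  grad(y) = -2.7095, v = y - alpha*grad = 4.7072
  prox(v) = soft_thresh(4.7072, 0.3298) = 4.3774
Iteration 3: beta = 0.5, y = 4.3774 + 0.5*(4.3774 - 3.9721) = 4.5801
  grad(y) = -1.8398, v = y - alpha*grad = 4.9617
  prox(v) = soft_thresh(4.9617, 0.3298) = 4.6319
Iteration 4: beta = 0.6, y = 4.6319 + 0.6*(4.6319 - 4.3774) = 4.7846
  grad(y) = -1.4308, v = y - alpha*grad = 5.0813
  prox(v) = soft_thresh(5.0813, 0.3298) = 4.7516
f(x_4) = 1*4.7516^2 - 11*4.7516 + 1.59*|4.7516| = -22.1349


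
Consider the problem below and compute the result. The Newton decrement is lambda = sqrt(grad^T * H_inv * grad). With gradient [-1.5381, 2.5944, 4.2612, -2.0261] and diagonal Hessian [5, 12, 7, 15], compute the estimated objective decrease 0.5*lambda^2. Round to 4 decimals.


Step 1: H is diagonal, so H^(-1) * g = [-0.3076, 0.2162, 0.6087, -0.1351].
Step 2: g^T H^(-1) g = sum_i g_i^2 / H_ii
  = (-1.5381)^2/5 + (2.5944)^2/12 + (4.2612)^2/7 + (-2.0261)^2/15
  = 0.4732 + 0.5609 + 2.594 + 0.2737 = 3.9017
Step 3: Objective decrease = 0.5 * g^T H^(-1) g = 1.9509


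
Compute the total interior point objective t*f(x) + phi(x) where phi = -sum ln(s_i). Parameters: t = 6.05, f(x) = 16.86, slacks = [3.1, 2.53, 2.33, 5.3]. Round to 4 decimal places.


Step 1: Compute log-barrier.
ln values: [1.1314, 0.9282, 0.8459, 1.6677]
phi = -(1.1314 + 0.9282 + 0.8459 + 1.6677) = -4.5732
Step 2: Compute augmented objective.
t*f(x) = 6.05*16.86 = 102.003
Total = 102.003 - 4.5732 = 97.4298


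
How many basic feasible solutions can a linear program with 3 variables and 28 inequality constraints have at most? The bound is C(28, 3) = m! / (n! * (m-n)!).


Each vertex corresponds to some choice of n active constraints out of m, so the number of vertices is at most C(m, n) = m! / (n!(m-n)!).
m = 28, n = 3
Numerator: 28 * 27 * 26
Denominator: 3! = 6
C(28, 3) = 3276


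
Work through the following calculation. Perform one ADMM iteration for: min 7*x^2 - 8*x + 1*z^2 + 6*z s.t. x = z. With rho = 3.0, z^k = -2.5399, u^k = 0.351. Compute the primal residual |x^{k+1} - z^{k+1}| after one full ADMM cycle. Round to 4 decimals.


ADMM iteration with rho = 3.0, z^k = -2.5399, u^k = 0.351
Step 1: x-update.
Minimize 7*x^2 - 8*x + (3.0/2)*(x + 2.5399 + 0.351)^2
FOC: (2*7 + 3.0)*x = 8 + 3.0*(-2.5399 - 0.351)
x^{k+1} = -0.0396
Step 2: z-update.
Minimize 1*z^2 + 6*z + (3.0/2)*(-0.0396 - z + 0.351)^2
FOC: (2*1 + 3.0)*z = -6 + 3.0*(-0.0396 + 0.351)
z^{k+1} = -1.0131
Step 3: u-update.
u^{k+1} = 0.351 - 0.0396 + 1.0131 = 1.3246
Step 4: Primal residual = |-0.0396 + 1.0131| = 0.9736


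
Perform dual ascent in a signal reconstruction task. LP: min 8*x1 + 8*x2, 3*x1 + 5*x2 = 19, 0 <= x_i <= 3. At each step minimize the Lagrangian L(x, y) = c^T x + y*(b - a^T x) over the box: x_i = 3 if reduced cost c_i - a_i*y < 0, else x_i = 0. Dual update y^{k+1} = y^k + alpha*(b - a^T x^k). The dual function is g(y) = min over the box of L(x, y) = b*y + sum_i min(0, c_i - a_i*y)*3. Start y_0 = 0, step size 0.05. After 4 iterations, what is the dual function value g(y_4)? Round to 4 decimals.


Dual ascent for LP: min 8*x1 + 8*x2, 3*x1 + 5*x2 = 19, 0 <= x_i <= 3
Step 1: y^k = 0.0, reduced costs: (8.0, 8.0)
  x^k = (0.0, 0.0), subgradient = b - a^T x = 19.0
  y^{k+1} = 0.0 + 0.05*19.0 = 0.95
Step 2: y^k = 0.95, reduced costs: (5.15, 3.25)
  x^k = (0.0, 0.0), subgradient = b - a^T x = 19.0
  y^{k+1} = 0.95 + 0.05*19.0 = 1.9
Step 3: y^k = 1.9, reduced costs: (2.3, -1.5)
  x^k = (0.0, 3.0), subgradient = b - a^T x = 4.0
  y^{k+1} = 1.9 + 0.05*4.0 = 2.1
Step 4: y^k = 2.1, reduced costs: (1.7, -2.5)
  x^k = (0.0, 3.0), subgradient = b - a^T x = 4.0
  y^{k+1} = 2.1 + 0.05*4.0 = 2.3
Dual objective at y_4 = 2.3: reduced costs (1.1, -3.5), box minimizer x = (0.0, 3.0)
g(y_4) = b*y + (c1 - a1*y)*x1 + (c2 - a2*y)*x2 = 19*2.3 + 1.1*0.0 + (-3.5)*3.0 = 43.7 + 0.0 - 10.5 = 33.2


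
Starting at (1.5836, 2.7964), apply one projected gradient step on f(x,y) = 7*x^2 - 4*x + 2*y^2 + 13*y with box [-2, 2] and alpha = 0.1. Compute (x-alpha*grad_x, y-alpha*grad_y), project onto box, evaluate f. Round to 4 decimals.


Step 1: Compute gradient at (1.5836, 2.7964).
grad_x = 2*7*1.5836 - 4 = 18.1704
grad_y = 2*2*2.7964 + 13 = 24.1856
Step 2: Gradient step.
x_raw = 1.5836 - 0.1*18.1704 = -0.2334
y_raw = 2.7964 - 0.1*24.1856 = 0.3778
Step 3: Project onto [-2, 2].
x_proj = clip(-0.2334) = -0.2334
y_proj = clip(0.3778) = 0.3778
Step 4: Evaluate f.
f(-0.2334, 0.3778) = 6.5127


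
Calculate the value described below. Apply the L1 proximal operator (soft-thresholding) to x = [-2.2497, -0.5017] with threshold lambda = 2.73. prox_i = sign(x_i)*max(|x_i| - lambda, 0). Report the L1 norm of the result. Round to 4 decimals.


Soft-thresholding with lambda = 2.73:
prox(-2.2497) = sign(-2.2497)*max(|-2.2497| - 2.73, 0) = 0.0
prox(-0.5017) = sign(-0.5017)*max(|-0.5017| - 2.73, 0) = 0.0
prox(x) = [0.0, 0.0]
||prox(x)||_1 = 0.0 + 0.0 = 0.0


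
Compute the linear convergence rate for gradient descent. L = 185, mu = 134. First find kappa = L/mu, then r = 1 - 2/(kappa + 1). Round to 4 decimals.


Step 1: Compute the condition number.
kappa = L/mu = 185/134 = 1.3806
Step 2: Compute the convergence rate.
r = 1 - 2/(kappa + 1) = 1 - 2*mu/(L + mu) = (L - mu)/(L + mu) = 51/319 = 0.1599


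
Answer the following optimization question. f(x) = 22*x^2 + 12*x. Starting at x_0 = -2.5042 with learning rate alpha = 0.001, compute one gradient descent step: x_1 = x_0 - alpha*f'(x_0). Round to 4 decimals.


We compute the gradient at x_0 and apply the update.
f'(x) = 44*x + 12
f'(-2.5042) = 44*-2.5042 + 12 = -98.1848
x_1 = -2.5042 - 0.001*-98.1848 = -2.406


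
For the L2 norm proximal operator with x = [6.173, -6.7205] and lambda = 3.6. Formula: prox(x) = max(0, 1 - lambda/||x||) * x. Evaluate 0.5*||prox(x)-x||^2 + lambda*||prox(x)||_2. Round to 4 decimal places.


Step 1: Compute ||x||.
||x|| = 9.1253
Step 2: Compute scaling factor.
scale = max(0, 1 - 3.6/9.1253) = 0.6055
Step 3: prox(x) = [3.7377, -4.0692]
||prox(x)|| = 5.5253
Step 4: Proximal objective.
0.5*||prox-x||^2 = 6.48
lambda*||prox|| = 19.8911
Total = 26.3711


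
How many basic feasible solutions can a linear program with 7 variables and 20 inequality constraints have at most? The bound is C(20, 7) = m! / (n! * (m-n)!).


Each vertex corresponds to some choice of n active constraints out of m, so the number of vertices is at most C(m, n) = m! / (n!(m-n)!).
m = 20, n = 7
Numerator: 20 * 19 * 18 * 17 * 16 * 15 * 14
Denominator: 7! = 5040
C(20, 7) = 77520


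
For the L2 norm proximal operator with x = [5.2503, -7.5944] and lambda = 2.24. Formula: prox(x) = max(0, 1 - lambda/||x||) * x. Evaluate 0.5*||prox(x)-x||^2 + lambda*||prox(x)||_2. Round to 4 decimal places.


Step 1: Compute ||x||.
||x|| = 9.2326
Step 2: Compute scaling factor.
scale = max(0, 1 - 2.24/9.2326) = 0.7574
Step 3: prox(x) = [3.9765, -5.7519]
||prox(x)|| = 6.9926
Step 4: Proximal objective.
0.5*||prox-x||^2 = 2.5088
lambda*||prox|| = 15.6634
Total = 18.1722


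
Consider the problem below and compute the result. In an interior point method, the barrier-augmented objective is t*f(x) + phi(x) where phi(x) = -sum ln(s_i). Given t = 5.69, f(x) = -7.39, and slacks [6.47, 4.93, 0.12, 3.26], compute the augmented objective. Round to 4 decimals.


Step 1: Compute log-barrier.
ln values: [1.8672, 1.5953, -2.1203, 1.1817]
phi = -(1.8672 + 1.5953 - 2.1203 + 1.1817) = -2.524
Step 2: Compute augmented objective.
t*f(x) = 5.69*-7.39 = -42.0491
Total = -42.0491 - 2.524 = -44.5731


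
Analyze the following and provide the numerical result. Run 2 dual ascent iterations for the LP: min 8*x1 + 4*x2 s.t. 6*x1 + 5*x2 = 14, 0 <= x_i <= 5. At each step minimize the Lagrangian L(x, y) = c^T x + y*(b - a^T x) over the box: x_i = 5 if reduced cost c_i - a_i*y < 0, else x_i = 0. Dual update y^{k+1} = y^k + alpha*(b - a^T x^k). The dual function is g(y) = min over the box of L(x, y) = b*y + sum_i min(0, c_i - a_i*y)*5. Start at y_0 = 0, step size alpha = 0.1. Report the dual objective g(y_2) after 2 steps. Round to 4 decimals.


Dual ascent for LP: min 8*x1 + 4*x2, 6*x1 + 5*x2 = 14, 0 <= x_i <= 5
Step 1: y^k = 0.0, reduced costs: (8.0, 4.0)
  x^k = (0.0, 0.0), subgradient = b - a^T x = 14.0
  y^{k+1} = 0.0 + 0.1*14.0 = 1.4
Step 2: y^k = 1.4, reduced costs: (-0.4, -3.0)
  x^k = (5.0, 5.0), subgradient = b - a^T x = -41.0
  y^{k+1} = 1.4 + 0.1*-41.0 = -2.7
Dual objective at y_2 = -2.7: reduced costs (24.2, 17.5), box minimizer x = (0.0, 0.0)
g(y_2) = b*y + (c1 - a1*y)*x1 + (c2 - a2*y)*x2 = 14*(-2.7) + 24.2*0.0 + 17.5*0.0 = -37.8 + 0.0 + 0.0 = -37.8


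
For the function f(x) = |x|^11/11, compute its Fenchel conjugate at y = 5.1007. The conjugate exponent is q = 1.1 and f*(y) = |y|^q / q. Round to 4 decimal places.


The conjugate exponent q satisfies 1/p + 1/q = 1.
p = 11, so q = 11/(11 - 1) = 1.1
|y|^q = 5.1007^1.1 = 6.0033
f*(5.1007) = 6.0033 / 1.1 = 5.4576


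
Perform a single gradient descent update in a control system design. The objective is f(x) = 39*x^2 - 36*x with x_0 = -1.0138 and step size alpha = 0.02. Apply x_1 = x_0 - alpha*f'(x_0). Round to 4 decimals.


We compute the gradient at x_0 and apply the update.
f'(x) = 78*x - 36
f'(-1.0138) = 78*-1.0138 - 36 = -115.0764
x_1 = -1.0138 - 0.02*-115.0764 = 1.2877


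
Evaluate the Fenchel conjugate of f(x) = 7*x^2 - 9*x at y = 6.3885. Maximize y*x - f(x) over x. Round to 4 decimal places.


f*(y) = sup_x {y*x - a*x^2 - b*x} = sup_x {(y-b)*x - a*x^2}
FOC: (y - b) - 2a*x = 0 => x* = (y - b)/(2a)
x* = (6.3885 + 9)/(2*7) = 1.0992
f*(6.3885) = (y-b)^2/(4a) = (6.3885 + 9)^2/(4*7)
= 236.8059/28 = 8.4574


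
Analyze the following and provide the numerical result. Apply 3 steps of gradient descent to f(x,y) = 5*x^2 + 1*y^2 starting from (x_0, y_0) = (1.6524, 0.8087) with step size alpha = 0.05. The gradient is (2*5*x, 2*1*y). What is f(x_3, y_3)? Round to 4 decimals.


Gradient descent on f(x,y) = 5*x^2 + 1*y^2.
Starting point: (1.6524, 0.8087), alpha = 0.05
Step 1: grad_x = 2*5*1.6524 = 16.524, grad_y = 2*1*0.8087 = 1.6174
  x_1 = 1.6524 - 0.05*16.524 = 0.8262
  y_1 = 0.8087 - 0.05*1.6174 = 0.7278
Step 2: grad_x = 2*5*0.8262 = 8.262, grad_y = 2*1*0.7278 = 1.4557
  x_2 = 0.8262 - 0.05*8.262 = 0.4131
  y_2 = 0.7278 - 0.05*1.4557 = 0.655
Step 3: grad_x = 2*5*0.4131 = 4.131, grad_y = 2*1*0.655 = 1.3101
  x_3 = 0.4131 - 0.05*4.131 = 0.2066
  y_3 = 0.655 - 0.05*1.3101 = 0.5895
f(0.2066, 0.5895) = 5*0.2066^2 + 1*0.5895^2 = 0.5609


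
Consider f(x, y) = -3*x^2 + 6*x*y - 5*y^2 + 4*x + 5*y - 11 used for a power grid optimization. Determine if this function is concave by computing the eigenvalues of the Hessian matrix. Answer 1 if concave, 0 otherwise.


The Hessian of f(x,y) = -3*x^2 + 6*x*y - 5*y^2 + 4*x + 5*y - 11 is:
H = [[-6, 6], [6, -10]]
Trace = -6 - 10 = -16
Determinant = -6*-10 - (6)^2 = 24
Discriminant = (-16)^2 - 4*24 = 160.0
Eigenvalues: lambda_1 = -14.3246, lambda_2 = -1.6754
The function is concave.

1


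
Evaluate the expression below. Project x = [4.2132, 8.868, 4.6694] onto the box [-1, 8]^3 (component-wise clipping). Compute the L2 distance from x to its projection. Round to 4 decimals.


Project each component onto [-1, 8].
clip(4.2132) = 4.2132, clip(8.868) = 8.0, clip(4.6694) = 4.6694
Projection = [4.2132, 8.0, 4.6694]
Squared diffs: [0.0, 0.7534, 0.0]
Distance = sqrt(0.7534) = 0.868


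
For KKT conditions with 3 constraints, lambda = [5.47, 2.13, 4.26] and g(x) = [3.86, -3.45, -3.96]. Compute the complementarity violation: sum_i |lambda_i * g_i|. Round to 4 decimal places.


KKT complementary slackness check:
lambda_1 * g_1 = 5.47 * 3.86 = 21.1142
lambda_2 * g_2 = 2.13 * -3.45 = -7.3485
lambda_3 * g_3 = 4.26 * -3.96 = -16.8696
Total violation = 21.1142 + 7.3485 + 16.8696 = 45.3323


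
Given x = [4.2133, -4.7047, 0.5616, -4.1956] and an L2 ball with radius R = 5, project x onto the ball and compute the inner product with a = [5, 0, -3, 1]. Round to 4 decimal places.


Step 1: Compute ||x|| (intermediates to 6 decimals).
||x|| = sqrt(4.2133^2 + (-4.7047)^2 + 0.5616^2 + (-4.1956)^2) = 7.602931
Step 2: Project.
Since ||x|| > R, scale = R/||x|| = 5/7.602931 = 0.657641, proj(x) = scale * x
proj(x) = [2.770839, -3.094004, 0.369331, -2.759199]
Step 3: Dot product.
a^T * proj(x) = 5*2.770839 + 0*(-3.094004) - 3*0.369331 + 1*(-2.759199) = 9.987


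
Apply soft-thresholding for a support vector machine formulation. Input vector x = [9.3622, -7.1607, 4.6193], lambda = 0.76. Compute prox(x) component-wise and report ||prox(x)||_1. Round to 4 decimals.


Soft-thresholding with lambda = 0.76:
prox(9.3622) = sign(9.3622)*max(|9.3622| - 0.76, 0) = 8.6022
prox(-7.1607) = sign(-7.1607)*max(|-7.1607| - 0.76, 0) = -6.4007
prox(4.6193) = sign(4.6193)*max(|4.6193| - 0.76, 0) = 3.8593
prox(x) = [8.6022, -6.4007, 3.8593]
||prox(x)||_1 = 8.6022 + 6.4007 + 3.8593 = 18.8622


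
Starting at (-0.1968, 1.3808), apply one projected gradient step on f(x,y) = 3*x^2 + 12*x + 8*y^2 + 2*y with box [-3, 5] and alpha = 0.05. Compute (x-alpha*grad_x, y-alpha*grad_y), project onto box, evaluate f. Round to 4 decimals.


Step 1: Compute gradient at (-0.1968, 1.3808).
grad_x = 2*3*-0.1968 + 12 = 10.8192
grad_y = 2*8*1.3808 + 2 = 24.0928
Step 2: Gradient step.
x_raw = -0.1968 - 0.05*10.8192 = -0.7378
y_raw = 1.3808 - 0.05*24.0928 = 0.1762
Step 3: Project onto [-3, 5].
x_proj = clip(-0.7378) = -0.7378
y_proj = clip(0.1762) = 0.1762
Step 4: Evaluate f.
f(-0.7378, 0.1762) = -6.6197


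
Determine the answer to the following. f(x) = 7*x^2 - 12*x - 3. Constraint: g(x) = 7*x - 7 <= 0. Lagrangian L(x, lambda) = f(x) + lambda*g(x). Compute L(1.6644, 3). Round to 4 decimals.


Step 1: Evaluate f(x).
f(1.6644) = 7*1.6644^2 - 12*1.6644 - 3 = -3.5812
Step 2: Evaluate g(x).
g(1.6644) = 7*1.6644 - 7 = 4.6508
Step 3: Compute Lagrangian.
L = -3.5812 + 3*4.6508 = 10.3712


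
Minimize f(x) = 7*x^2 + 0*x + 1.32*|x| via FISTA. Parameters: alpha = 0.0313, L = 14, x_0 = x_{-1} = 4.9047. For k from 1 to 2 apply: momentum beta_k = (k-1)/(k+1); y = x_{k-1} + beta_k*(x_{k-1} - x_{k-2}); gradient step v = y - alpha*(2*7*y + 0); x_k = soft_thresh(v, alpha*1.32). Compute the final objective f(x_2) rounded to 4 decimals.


FISTA on f(x) = 7*x^2 + 0*x + 1.32*|x|
L = 14, alpha = 0.0313
Iteration 1: beta = 0.0, y = 4.9047 + 0.0*(4.9047 - 4.9047) = 4.9047
  grad(y) = 68.6658, v = y - alpha*grad = 2.7555
  prox(v) = soft_thresh(2.7555, 0.0413) = 2.7141
Iteration 2: beta = 0.3333, y = 2.7141 + 0.3333*(2.7141 - 4.9047) = 1.984
  grad(y) = 27.7754, v = y - alpha*grad = 1.1146
  prox(v) = soft_thresh(1.1146, 0.0413) = 1.0733
f(x_2) = 7*1.0733^2 + 0*1.0733 + 1.32*|1.0733| = 9.4801


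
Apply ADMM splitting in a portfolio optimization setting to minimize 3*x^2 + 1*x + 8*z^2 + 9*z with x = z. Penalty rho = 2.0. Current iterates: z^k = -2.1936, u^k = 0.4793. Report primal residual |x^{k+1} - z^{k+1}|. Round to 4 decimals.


ADMM iteration with rho = 2.0, z^k = -2.1936, u^k = 0.4793
Step 1: x-update.
Minimize 3*x^2 + 1*x + (2.0/2)*(x + 2.1936 + 0.4793)^2
FOC: (2*3 + 2.0)*x = -1 + 2.0*(-2.1936 - 0.4793)
x^{k+1} = -0.7932
Step 2: z-update.
Minimize 8*z^2 + 9*z + (2.0/2)*(-0.7932 - z + 0.4793)^2
FOC: (2*8 + 2.0)*z = -9 + 2.0*(-0.7932 + 0.4793)
z^{k+1} = -0.5349
Step 3: u-update.
u^{k+1} = 0.4793 - 0.7932 + 0.5349 = 0.221
Step 4: Primal residual = |-0.7932 + 0.5349| = 0.2583


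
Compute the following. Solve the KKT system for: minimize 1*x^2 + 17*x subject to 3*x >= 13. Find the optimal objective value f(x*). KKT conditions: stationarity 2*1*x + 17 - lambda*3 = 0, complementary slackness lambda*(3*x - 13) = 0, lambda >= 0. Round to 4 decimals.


Step 1: Try lambda = 0 (constraint inactive).
x_unc = -17/(2*1) = -8.5
Check: 3*-8.5 = -25.5 < 13 -- violated!
Step 2: Constraint must be active: 3*x = 13
x* = 13/3 = 4.3333 (rounded; the exact value 13/3 is used below)
lambda = (2*1*(13/3) + 17)/3 = 8.5556
Step 3: Compute optimal value.
f(x*) = 1*(13/3)^2 + 17*(13/3) = 92.4444


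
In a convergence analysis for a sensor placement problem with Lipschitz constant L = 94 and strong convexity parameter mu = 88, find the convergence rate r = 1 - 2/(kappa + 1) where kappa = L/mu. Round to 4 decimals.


Step 1: Compute the condition number.
kappa = L/mu = 94/88 = 1.0682
Step 2: Compute the convergence rate.
r = 1 - 2/(kappa + 1) = 1 - 2*mu/(L + mu) = (L - mu)/(L + mu) = 6/182 = 0.033


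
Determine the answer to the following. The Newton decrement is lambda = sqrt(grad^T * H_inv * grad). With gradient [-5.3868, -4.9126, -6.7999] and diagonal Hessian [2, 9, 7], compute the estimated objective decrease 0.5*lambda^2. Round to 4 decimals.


Step 1: H is diagonal, so H^(-1) * g = [-2.6934, -0.5458, -0.9714].
Step 2: g^T H^(-1) g = sum_i g_i^2 / H_ii
  = (-5.3868)^2/2 + (-4.9126)^2/9 + (-6.7999)^2/7
  = 14.5088 + 2.6815 + 6.6055 = 23.7958
Step 3: Objective decrease = 0.5 * g^T H^(-1) g = 11.8979


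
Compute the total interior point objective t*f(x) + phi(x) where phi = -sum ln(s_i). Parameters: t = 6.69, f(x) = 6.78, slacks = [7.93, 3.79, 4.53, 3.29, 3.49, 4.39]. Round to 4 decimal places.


Step 1: Compute log-barrier.
ln values: [2.0707, 1.3324, 1.5107, 1.1909, 1.2499, 1.4793]
phi = -(2.0707 + 1.3324 + 1.5107 + 1.1909 + 1.2499 + 1.4793) = -8.8339
Step 2: Compute augmented objective.
t*f(x) = 6.69*6.78 = 45.3582
Total = 45.3582 - 8.8339 = 36.5243


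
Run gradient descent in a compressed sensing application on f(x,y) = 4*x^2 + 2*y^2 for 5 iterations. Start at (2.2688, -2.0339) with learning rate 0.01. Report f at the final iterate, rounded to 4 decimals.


Gradient descent on f(x,y) = 4*x^2 + 2*y^2.
Starting point: (2.2688, -2.0339), alpha = 0.01
Step 1: grad_x = 2*4*2.2688 = 18.1504, grad_y = 2*2*-2.0339 = -8.1356
  x_1 = 2.2688 - 0.01*18.1504 = 2.0873
  y_1 = -2.0339 - 0.01*-8.1356 = -1.9525
Step 2: grad_x = 2*4*2.0873 = 16.6984, grad_y = 2*2*-1.9525 = -7.8102
  x_2 = 2.0873 - 0.01*16.6984 = 1.9203
  y_2 = -1.9525 - 0.01*-7.8102 = -1.8744
Step 3: grad_x = 2*4*1.9203 = 15.3625, grad_y = 2*2*-1.8744 = -7.4978
  x_3 = 1.9203 - 0.01*15.3625 = 1.7667
  y_3 = -1.8744 - 0.01*-7.4978 = -1.7995
Step 4: grad_x = 2*4*1.7667 = 14.1335, grad_y = 2*2*-1.7995 = -7.1979
  x_4 = 1.7667 - 0.01*14.1335 = 1.6254
  y_4 = -1.7995 - 0.01*-7.1979 = -1.7275
Step 5: grad_x = 2*4*1.6254 = 13.0028, grad_y = 2*2*-1.7275 = -6.9099
  x_5 = 1.6254 - 0.01*13.0028 = 1.4953
  y_5 = -1.7275 - 0.01*-6.9099 = -1.6584
f(1.4953, -1.6584) = 4*1.4953^2 + 2*(-1.6584)^2 = 14.4445


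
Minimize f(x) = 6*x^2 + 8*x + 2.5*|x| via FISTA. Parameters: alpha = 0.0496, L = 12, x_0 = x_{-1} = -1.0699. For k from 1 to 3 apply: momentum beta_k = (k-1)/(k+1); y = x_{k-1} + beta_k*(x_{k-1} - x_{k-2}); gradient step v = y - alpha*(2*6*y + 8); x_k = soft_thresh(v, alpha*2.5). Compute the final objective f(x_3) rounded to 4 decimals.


FISTA on f(x) = 6*x^2 + 8*x + 2.5*|x|
L = 12, alpha = 0.0496
Iteration 1: beta = 0.0, y = -1.0699 + 0.0*(-1.0699 + 1.0699) = -1.0699
  grad(y) = -4.8388, v = y - alpha*grad = -0.8299
  prox(v) = soft_thresh(-0.8299, 0.124) = -0.7059
Iteration 2: beta = 0.3333, y = -0.7059 + 0.3333*(-0.7059 + 1.0699) = -0.5846
  grad(y) = 0.9853, v = y - alpha*grad = -0.6334
  prox(v) = soft_thresh(-0.6334, 0.124) = -0.5094
Iteration 3: beta = 0.5, y = -0.5094 + 0.5*(-0.5094 + 0.7059) = -0.4112
  grad(y) = 3.0656, v = y - alpha*grad = -0.5633
  prox(v) = soft_thresh(-0.5633, 0.124) = -0.4393
f(x_3) = 6*(-0.4393)^2 + 8*(-0.4393) + 2.5*|-0.4393| = -1.2582


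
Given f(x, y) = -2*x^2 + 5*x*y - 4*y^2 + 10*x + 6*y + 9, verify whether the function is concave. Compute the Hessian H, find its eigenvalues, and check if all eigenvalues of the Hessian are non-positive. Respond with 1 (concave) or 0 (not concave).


The Hessian of f(x,y) = -2*x^2 + 5*x*y - 4*y^2 + 10*x + 6*y + 9 is:
H = [[-4, 5], [5, -8]]
Trace = -4 - 8 = -12
Determinant = -4*-8 - (5)^2 = 7
Discriminant = (-12)^2 - 4*7 = 116.0
Eigenvalues: lambda_1 = -11.3852, lambda_2 = -0.6148
The function is concave.

1


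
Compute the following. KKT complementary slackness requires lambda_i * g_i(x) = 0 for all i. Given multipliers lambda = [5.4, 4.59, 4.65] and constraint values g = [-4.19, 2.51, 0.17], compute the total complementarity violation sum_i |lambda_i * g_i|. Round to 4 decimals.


KKT complementary slackness check:
lambda_1 * g_1 = 5.4 * -4.19 = -22.626
lambda_2 * g_2 = 4.59 * 2.51 = 11.5209
lambda_3 * g_3 = 4.65 * 0.17 = 0.7905
Total violation = 22.626 + 11.5209 + 0.7905 = 34.9374


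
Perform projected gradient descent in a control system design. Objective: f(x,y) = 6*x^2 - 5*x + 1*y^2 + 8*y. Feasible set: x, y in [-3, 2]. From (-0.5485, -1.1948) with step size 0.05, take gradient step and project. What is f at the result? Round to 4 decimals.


Step 1: Compute gradient at (-0.5485, -1.1948).
grad_x = 2*6*-0.5485 - 5 = -11.582
grad_y = 2*1*-1.1948 + 8 = 5.6104
Step 2: Gradient step.
x_raw = -0.5485 - 0.05*-11.582 = 0.0306
y_raw = -1.1948 - 0.05*5.6104 = -1.4753
Step 3: Project onto [-3, 2].
x_proj = clip(0.0306) = 0.0306
y_proj = clip(-1.4753) = -1.4753
Step 4: Evaluate f.
f(0.0306, -1.4753) = -9.7734


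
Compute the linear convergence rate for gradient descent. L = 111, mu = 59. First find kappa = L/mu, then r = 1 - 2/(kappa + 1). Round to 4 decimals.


Step 1: Compute the condition number.
kappa = L/mu = 111/59 = 1.8814
Step 2: Compute the convergence rate.
r = 1 - 2/(kappa + 1) = 1 - 2*mu/(L + mu) = (L - mu)/(L + mu) = 52/170 = 0.3059


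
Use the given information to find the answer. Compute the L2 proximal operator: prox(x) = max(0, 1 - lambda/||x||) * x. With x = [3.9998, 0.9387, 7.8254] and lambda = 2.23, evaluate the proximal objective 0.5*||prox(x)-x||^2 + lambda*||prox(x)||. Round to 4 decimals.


Step 1: Compute ||x||.
||x|| = 8.8384
Step 2: Compute scaling factor.
scale = max(0, 1 - 2.23/8.8384) = 0.7477
Step 3: prox(x) = [2.9906, 0.7019, 5.851]
||prox(x)|| = 6.6084
Step 4: Proximal objective.
0.5*||prox-x||^2 = 2.4865
lambda*||prox|| = 14.7367
Total = 17.2231


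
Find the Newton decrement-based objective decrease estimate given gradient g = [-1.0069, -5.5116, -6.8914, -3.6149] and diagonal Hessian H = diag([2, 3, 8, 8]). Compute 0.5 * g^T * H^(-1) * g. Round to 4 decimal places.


Step 1: H is diagonal, so H^(-1) * g = [-0.5035, -1.8372, -0.8614, -0.4519].
Step 2: g^T H^(-1) g = sum_i g_i^2 / H_ii
  = (-1.0069)^2/2 + (-5.5116)^2/3 + (-6.8914)^2/8 + (-3.6149)^2/8
  = 0.5069 + 10.1259 + 5.9364 + 1.6334 = 18.2027
Step 3: Objective decrease = 0.5 * g^T H^(-1) g = 9.1013


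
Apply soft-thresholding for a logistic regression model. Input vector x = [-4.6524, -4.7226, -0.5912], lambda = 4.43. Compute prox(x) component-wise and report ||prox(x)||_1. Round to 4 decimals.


Soft-thresholding with lambda = 4.43:
prox(-4.6524) = sign(-4.6524)*max(|-4.6524| - 4.43, 0) = -0.2224
prox(-4.7226) = sign(-4.7226)*max(|-4.7226| - 4.43, 0) = -0.2926
prox(-0.5912) = sign(-0.5912)*max(|-0.5912| - 4.43, 0) = 0.0
prox(x) = [-0.2224, -0.2926, 0.0]
||prox(x)||_1 = 0.2224 + 0.2926 + 0.0 = 0.515


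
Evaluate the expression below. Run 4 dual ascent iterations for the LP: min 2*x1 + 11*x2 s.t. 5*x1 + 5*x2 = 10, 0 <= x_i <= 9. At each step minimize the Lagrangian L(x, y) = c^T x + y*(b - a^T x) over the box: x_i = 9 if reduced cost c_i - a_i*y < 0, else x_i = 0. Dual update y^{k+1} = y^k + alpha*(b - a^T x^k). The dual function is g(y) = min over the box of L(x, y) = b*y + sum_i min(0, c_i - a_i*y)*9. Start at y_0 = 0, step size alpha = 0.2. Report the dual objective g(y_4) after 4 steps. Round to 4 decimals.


Dual ascent for LP: min 2*x1 + 11*x2, 5*x1 + 5*x2 = 10, 0 <= x_i <= 9
Step 1: y^k = 0.0, reduced costs: (2.0, 11.0)
  x^k = (0.0, 0.0), subgradient = b - a^T x = 10.0
  y^{k+1} = 0.0 + 0.2*10.0 = 2.0
Step 2: y^k = 2.0, reduced costs: (-8.0, 1.0)
  x^k = (9.0, 0.0), subgradient = b - a^T x = -35.0
  y^{k+1} = 2.0 + 0.2*-35.0 = -5.0
Step 3: y^k = -5.0, reduced costs: (27.0, 36.0)
  x^k = (0.0, 0.0), subgradient = b - a^T x = 10.0
  y^{k+1} = -5.0 + 0.2*10.0 = -3.0
Step 4: y^k = -3.0, reduced costs: (17.0, 26.0)
  x^k = (0.0, 0.0), subgradient = b - a^T x = 10.0
  y^{k+1} = -3.0 + 0.2*10.0 = -1.0
Dual objective at y_4 = -1.0: reduced costs (7.0, 16.0), box minimizer x = (0.0, 0.0)
g(y_4) = b*y + (c1 - a1*y)*x1 + (c2 - a2*y)*x2 = 10*(-1.0) + 7.0*0.0 + 16.0*0.0 = -10.0 + 0.0 + 0.0 = -10.0


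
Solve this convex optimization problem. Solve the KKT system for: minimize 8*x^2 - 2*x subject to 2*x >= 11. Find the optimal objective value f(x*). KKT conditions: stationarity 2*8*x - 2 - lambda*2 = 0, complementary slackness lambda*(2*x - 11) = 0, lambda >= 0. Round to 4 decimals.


Step 1: Try lambda = 0 (constraint inactive).
x_unc = 2/(2*8) = 0.125
Check: 2*0.125 = 0.25 < 11 -- violated!
Step 2: Constraint must be active: 2*x = 11
x* = 11/2 = 5.5
lambda = (2*8*5.5 - 2)/2 = 43.0
Step 3: Compute optimal value.
f(x*) = 8*5.5^2 - 2*5.5 = 231.0


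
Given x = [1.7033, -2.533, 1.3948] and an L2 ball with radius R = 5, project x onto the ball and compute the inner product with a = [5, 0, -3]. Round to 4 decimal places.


Step 1: Compute ||x|| (intermediates to 6 decimals).
||x|| = sqrt(1.7033^2 + (-2.533)^2 + 1.3948^2) = 3.356008
Step 2: Project.
Since ||x|| <= R, proj = x (no scaling needed).
proj(x) = [1.7033, -2.533, 1.3948]
Step 3: Dot product.
a^T * proj(x) = 5*1.7033 + 0*(-2.533) - 3*1.3948 = 4.3321


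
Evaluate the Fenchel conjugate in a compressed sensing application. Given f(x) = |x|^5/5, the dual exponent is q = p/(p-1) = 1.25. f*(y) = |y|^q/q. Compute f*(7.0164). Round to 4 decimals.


The conjugate exponent q satisfies 1/p + 1/q = 1.
p = 5, so q = 5/(5 - 1) = 1.25
|y|^q = 7.0164^1.25 = 11.4194
f*(7.0164) = 11.4194 / 1.25 = 9.1355


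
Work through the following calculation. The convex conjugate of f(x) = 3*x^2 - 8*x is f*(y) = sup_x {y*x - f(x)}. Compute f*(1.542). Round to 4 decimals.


f*(y) = sup_x {y*x - a*x^2 - b*x} = sup_x {(y-b)*x - a*x^2}
FOC: (y - b) - 2a*x = 0 => x* = (y - b)/(2a)
x* = (1.542 + 8)/(2*3) = 1.5903
f*(1.542) = (y-b)^2/(4a) = (1.542 + 8)^2/(4*3)
= 91.0498/12 = 7.5875


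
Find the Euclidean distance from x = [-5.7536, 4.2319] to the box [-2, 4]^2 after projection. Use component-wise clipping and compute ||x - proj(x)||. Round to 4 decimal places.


Project each component onto [-2, 4].
clip(-5.7536) = -2.0, clip(4.2319) = 4.0
Projection = [-2.0, 4.0]
Squared diffs: [14.0895, 0.0538]
Distance = sqrt(14.1433) = 3.7608


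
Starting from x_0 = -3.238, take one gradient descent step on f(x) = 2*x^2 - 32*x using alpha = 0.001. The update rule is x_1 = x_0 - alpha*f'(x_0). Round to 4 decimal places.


We compute the gradient at x_0 and apply the update.
f'(x) = 4*x - 32
f'(-3.238) = 4*-3.238 - 32 = -44.952
x_1 = -3.238 - 0.001*-44.952 = -3.193


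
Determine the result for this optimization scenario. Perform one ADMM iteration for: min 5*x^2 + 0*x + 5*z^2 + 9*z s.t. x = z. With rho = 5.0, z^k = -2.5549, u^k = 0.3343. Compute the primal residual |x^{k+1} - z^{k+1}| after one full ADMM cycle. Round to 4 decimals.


ADMM iteration with rho = 5.0, z^k = -2.5549, u^k = 0.3343
Step 1: x-update.
Minimize 5*x^2 + 0*x + (5.0/2)*(x + 2.5549 + 0.3343)^2
FOC: (2*5 + 5.0)*x = 0 + 5.0*(-2.5549 - 0.3343)
x^{k+1} = -0.9631
Step 2: z-update.
Minimize 5*z^2 + 9*z + (5.0/2)*(-0.9631 - z + 0.3343)^2
FOC: (2*5 + 5.0)*z = -9 + 5.0*(-0.9631 + 0.3343)
z^{k+1} = -0.8096
Step 3: u-update.
u^{k+1} = 0.3343 - 0.9631 + 0.8096 = 0.1808
Step 4: Primal residual = |-0.9631 + 0.8096| = 0.1535


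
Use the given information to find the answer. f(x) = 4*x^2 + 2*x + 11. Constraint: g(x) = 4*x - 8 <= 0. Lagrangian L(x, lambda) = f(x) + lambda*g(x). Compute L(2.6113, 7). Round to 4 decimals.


Step 1: Evaluate f(x).
f(2.6113) = 4*2.6113^2 + 2*2.6113 + 11 = 43.4982
Step 2: Evaluate g(x).
g(2.6113) = 4*2.6113 - 8 = 2.4452
Step 3: Compute Lagrangian.
L = 43.4982 + 7*2.4452 = 60.6146


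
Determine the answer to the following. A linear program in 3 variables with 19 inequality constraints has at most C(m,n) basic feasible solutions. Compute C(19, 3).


Each vertex corresponds to some choice of n active constraints out of m, so the number of vertices is at most C(m, n) = m! / (n!(m-n)!).
m = 19, n = 3
Numerator: 19 * 18 * 17
Denominator: 3! = 6
C(19, 3) = 969


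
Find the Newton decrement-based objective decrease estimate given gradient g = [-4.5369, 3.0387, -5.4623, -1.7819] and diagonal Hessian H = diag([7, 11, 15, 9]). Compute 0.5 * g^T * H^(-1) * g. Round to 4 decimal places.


Step 1: H is diagonal, so H^(-1) * g = [-0.6481, 0.2762, -0.3642, -0.198].
Step 2: g^T H^(-1) g = sum_i g_i^2 / H_ii
  = (-4.5369)^2/7 + (3.0387)^2/11 + (-5.4623)^2/15 + (-1.7819)^2/9
  = 2.9405 + 0.8394 + 1.9891 + 0.3528 = 6.1218
Step 3: Objective decrease = 0.5 * g^T H^(-1) g = 3.0609


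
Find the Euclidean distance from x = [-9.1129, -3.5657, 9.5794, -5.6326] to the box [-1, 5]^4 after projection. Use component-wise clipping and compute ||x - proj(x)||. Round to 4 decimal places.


Project each component onto [-1, 5].
clip(-9.1129) = -1.0, clip(-3.5657) = -1.0, clip(9.5794) = 5.0, clip(-5.6326) = -1.0
Projection = [-1.0, -1.0, 5.0, -1.0]
Squared diffs: [65.8191, 6.5828, 20.9709, 21.461]
Distance = sqrt(114.8338) = 10.7161


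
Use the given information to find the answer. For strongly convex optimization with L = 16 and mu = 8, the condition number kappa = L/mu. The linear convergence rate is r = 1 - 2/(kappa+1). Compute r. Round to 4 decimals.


Step 1: Compute the condition number.
kappa = L/mu = 16/8 = 2.0
Step 2: Compute the convergence rate.
r = 1 - 2/(kappa + 1) = 1 - 2*mu/(L + mu) = (L - mu)/(L + mu) = 8/24 = 0.3333


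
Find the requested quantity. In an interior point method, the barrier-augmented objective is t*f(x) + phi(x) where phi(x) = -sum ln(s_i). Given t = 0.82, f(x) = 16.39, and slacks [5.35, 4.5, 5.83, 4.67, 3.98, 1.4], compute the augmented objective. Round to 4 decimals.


Step 1: Compute log-barrier.
ln values: [1.6771, 1.5041, 1.763, 1.5412, 1.3813, 0.3365]
phi = -(1.6771 + 1.5041 + 1.763 + 1.5412 + 1.3813 + 0.3365) = -8.2031
Step 2: Compute augmented objective.
t*f(x) = 0.82*16.39 = 13.4398
Total = 13.4398 - 8.2031 = 5.2367


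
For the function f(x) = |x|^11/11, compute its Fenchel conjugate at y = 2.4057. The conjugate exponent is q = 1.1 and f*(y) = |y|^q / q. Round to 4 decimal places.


The conjugate exponent q satisfies 1/p + 1/q = 1.
p = 11, so q = 11/(11 - 1) = 1.1
|y|^q = 2.4057^1.1 = 2.6264
f*(2.4057) = 2.6264 / 1.1 = 2.3877


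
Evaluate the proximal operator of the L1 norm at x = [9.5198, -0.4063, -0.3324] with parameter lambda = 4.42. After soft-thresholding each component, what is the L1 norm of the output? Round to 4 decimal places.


Soft-thresholding with lambda = 4.42:
prox(9.5198) = sign(9.5198)*max(|9.5198| - 4.42, 0) = 5.0998
prox(-0.4063) = sign(-0.4063)*max(|-0.4063| - 4.42, 0) = 0.0
prox(-0.3324) = sign(-0.3324)*max(|-0.3324| - 4.42, 0) = 0.0
prox(x) = [5.0998, 0.0, 0.0]
||prox(x)||_1 = 5.0998 + 0.0 + 0.0 = 5.0998


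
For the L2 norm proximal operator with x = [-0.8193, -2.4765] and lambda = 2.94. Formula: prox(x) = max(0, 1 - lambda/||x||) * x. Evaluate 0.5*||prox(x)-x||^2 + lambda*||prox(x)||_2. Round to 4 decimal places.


Step 1: Compute ||x||.
||x|| = 2.6085
Step 2: Compute scaling factor.
scale = max(0, 1 - 2.94/2.6085) = 0.0
Step 3: prox(x) = [-0.0, -0.0]
||prox(x)|| = 0.0
Step 4: Proximal objective.
0.5*||prox-x||^2 = 3.4022
lambda*||prox|| = 0.0
Total = 3.4022


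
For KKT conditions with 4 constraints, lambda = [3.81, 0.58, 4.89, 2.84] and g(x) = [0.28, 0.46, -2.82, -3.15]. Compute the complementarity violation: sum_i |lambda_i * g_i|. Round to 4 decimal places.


KKT complementary slackness check:
lambda_1 * g_1 = 3.81 * 0.28 = 1.0668
lambda_2 * g_2 = 0.58 * 0.46 = 0.2668
lambda_3 * g_3 = 4.89 * -2.82 = -13.7898
lambda_4 * g_4 = 2.84 * -3.15 = -8.946
Total violation = 1.0668 + 0.2668 + 13.7898 + 8.946 = 24.0694


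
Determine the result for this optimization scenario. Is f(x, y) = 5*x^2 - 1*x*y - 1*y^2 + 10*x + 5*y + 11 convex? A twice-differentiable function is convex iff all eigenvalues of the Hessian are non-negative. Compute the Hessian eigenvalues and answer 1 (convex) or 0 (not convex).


The Hessian of f(x,y) = 5*x^2 - 1*x*y - 1*y^2 + 10*x + 5*y + 11 is:
H = [[10, -1], [-1, -2]]
Trace = 10 - 2 = 8
Determinant = 10*-2 - (-1)^2 = -21
Discriminant = (8)^2 - 4*-21 = 148.0
Eigenvalues: lambda_1 = -2.0828, lambda_2 = 10.0828
The function is not convex.

0


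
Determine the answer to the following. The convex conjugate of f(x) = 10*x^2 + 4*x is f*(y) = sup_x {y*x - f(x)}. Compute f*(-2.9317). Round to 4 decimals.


f*(y) = sup_x {y*x - a*x^2 - b*x} = sup_x {(y-b)*x - a*x^2}
FOC: (y - b) - 2a*x = 0 => x* = (y - b)/(2a)
x* = (-2.9317 - 4)/(2*10) = -0.3466
f*(-2.9317) = (y-b)^2/(4a) = (-2.9317 - 4)^2/(4*10)
= 48.0485/40 = 1.2012


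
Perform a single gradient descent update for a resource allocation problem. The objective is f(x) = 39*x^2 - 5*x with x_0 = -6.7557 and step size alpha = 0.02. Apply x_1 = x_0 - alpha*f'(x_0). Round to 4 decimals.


We compute the gradient at x_0 and apply the update.
f'(x) = 78*x - 5
f'(-6.7557) = 78*-6.7557 - 5 = -531.9446
x_1 = -6.7557 - 0.02*-531.9446 = 3.8832


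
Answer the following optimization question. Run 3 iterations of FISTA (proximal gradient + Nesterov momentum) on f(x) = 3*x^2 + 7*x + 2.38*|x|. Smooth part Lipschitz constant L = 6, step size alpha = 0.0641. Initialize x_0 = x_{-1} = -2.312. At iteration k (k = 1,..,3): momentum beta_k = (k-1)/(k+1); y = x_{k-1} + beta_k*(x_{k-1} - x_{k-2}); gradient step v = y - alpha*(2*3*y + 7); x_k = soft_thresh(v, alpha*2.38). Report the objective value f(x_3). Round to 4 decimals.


FISTA on f(x) = 3*x^2 + 7*x + 2.38*|x|
L = 6, alpha = 0.0641
Iteration 1: beta = 0.0, y = -2.312 + 0.0*(-2.312 + 2.312) = -2.312
  grad(y) = -6.872, v = y - alpha*grad = -1.8715
  prox(v) = soft_thresh(-1.8715, 0.1526) = -1.7189
Iteration 2: beta = 0.3333, y = -1.7189 + 0.3333*(-1.7189 + 2.312) = -1.5213
  grad(y) = -2.1276, v = y - alpha*grad = -1.3849
  prox(v) = soft_thresh(-1.3849, 0.1526) = -1.2323
Iteration 3: beta = 0.5, y = -1.2323 + 0.5*(-1.2323 + 1.7189) = -0.989
  grad(y) = 1.0659, v = y - alpha*grad = -1.0573
  prox(v) = soft_thresh(-1.0573, 0.1526) = -0.9048
f(x_3) = 3*(-0.9048)^2 + 7*(-0.9048) + 2.38*|-0.9048| = -1.7242


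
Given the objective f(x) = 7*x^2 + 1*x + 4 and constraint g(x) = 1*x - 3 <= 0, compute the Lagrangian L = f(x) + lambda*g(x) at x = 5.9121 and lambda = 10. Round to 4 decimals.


Step 1: Evaluate f(x).
f(5.9121) = 7*5.9121^2 + 1*5.9121 + 4 = 254.5826
Step 2: Evaluate g(x).
g(5.9121) = 1*5.9121 - 3 = 2.9121
Step 3: Compute Lagrangian.
L = 254.5826 + 10*2.9121 = 283.7036


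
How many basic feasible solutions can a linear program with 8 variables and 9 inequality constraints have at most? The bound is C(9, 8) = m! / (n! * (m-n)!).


Each vertex corresponds to some choice of n active constraints out of m, so the number of vertices is at most C(m, n) = m! / (n!(m-n)!).
m = 9, n = 8
Numerator: 9 * 8 * 7 * 6 * 5 * 4 * 3 * 2
Denominator: 8! = 40320
C(9, 8) = 9


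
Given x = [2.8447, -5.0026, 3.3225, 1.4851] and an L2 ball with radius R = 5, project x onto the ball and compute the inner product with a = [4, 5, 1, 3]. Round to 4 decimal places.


Step 1: Compute ||x|| (intermediates to 6 decimals).
||x|| = sqrt(2.8447^2 + (-5.0026)^2 + 3.3225^2 + 1.4851^2) = 6.809027
Step 2: Project.
Since ||x|| > R, scale = R/||x|| = 5/6.809027 = 0.734319, proj(x) = scale * x
proj(x) = [2.088917, -3.673504, 2.439775, 1.090537]
Step 3: Dot product.
a^T * proj(x) = 4*2.088917 + 5*(-3.673504) + 1*2.439775 + 3*1.090537 = -4.3005


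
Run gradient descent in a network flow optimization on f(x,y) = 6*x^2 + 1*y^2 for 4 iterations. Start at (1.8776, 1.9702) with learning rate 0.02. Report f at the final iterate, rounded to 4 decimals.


Gradient descent on f(x,y) = 6*x^2 + 1*y^2.
Starting point: (1.8776, 1.9702), alpha = 0.02
Step 1: grad_x = 2*6*1.8776 = 22.5312, grad_y = 2*1*1.9702 = 3.9404
  x_1 = 1.8776 - 0.02*22.5312 = 1.427
  y_1 = 1.9702 - 0.02*3.9404 = 1.8914
Step 2: grad_x = 2*6*1.427 = 17.1237, grad_y = 2*1*1.8914 = 3.7828
  x_2 = 1.427 - 0.02*17.1237 = 1.0845
  y_2 = 1.8914 - 0.02*3.7828 = 1.8157
Step 3: grad_x = 2*6*1.0845 = 13.014, grad_y = 2*1*1.8157 = 3.6315
  x_3 = 1.0845 - 0.02*13.014 = 0.8242
  y_3 = 1.8157 - 0.02*3.6315 = 1.7431
Step 4: grad_x = 2*6*0.8242 = 9.8907, grad_y = 2*1*1.7431 = 3.4862
  x_4 = 0.8242 - 0.02*9.8907 = 0.6264
  y_4 = 1.7431 - 0.02*3.4862 = 1.6734
f(0.6264, 1.6734) = 6*0.6264^2 + 1*1.6734^2 = 5.1545


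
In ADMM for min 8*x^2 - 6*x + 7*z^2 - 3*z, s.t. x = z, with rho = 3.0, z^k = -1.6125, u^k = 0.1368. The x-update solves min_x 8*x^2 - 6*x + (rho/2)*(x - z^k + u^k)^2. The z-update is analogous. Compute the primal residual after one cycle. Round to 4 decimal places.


ADMM iteration with rho = 3.0, z^k = -1.6125, u^k = 0.1368
Step 1: x-update.
Minimize 8*x^2 - 6*x + (3.0/2)*(x + 1.6125 + 0.1368)^2
FOC: (2*8 + 3.0)*x = 6 + 3.0*(-1.6125 - 0.1368)
x^{k+1} = 0.0396
Step 2: z-update.
Minimize 7*z^2 - 3*z + (3.0/2)*(0.0396 - z + 0.1368)^2
FOC: (2*7 + 3.0)*z = 3 + 3.0*(0.0396 + 0.1368)
z^{k+1} = 0.2076
Step 3: u-update.
u^{k+1} = 0.1368 + 0.0396 - 0.2076 = -0.0312
Step 4: Primal residual = |0.0396 - 0.2076| = 0.168


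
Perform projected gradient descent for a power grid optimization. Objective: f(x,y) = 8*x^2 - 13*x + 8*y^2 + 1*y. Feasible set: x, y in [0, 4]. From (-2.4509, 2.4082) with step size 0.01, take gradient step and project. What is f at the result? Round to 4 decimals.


Step 1: Compute gradient at (-2.4509, 2.4082).
grad_x = 2*8*-2.4509 - 13 = -52.2144
grad_y = 2*8*2.4082 + 1 = 39.5312
Step 2: Gradient step.
x_raw = -2.4509 - 0.01*-52.2144 = -1.9288
y_raw = 2.4082 - 0.01*39.5312 = 2.0129
Step 3: Project onto [0, 4].
x_proj = clip(-1.9288) = 0.0
y_proj = clip(2.0129) = 2.0129
Step 4: Evaluate f.
f(0.0, 2.0129) = 34.4266


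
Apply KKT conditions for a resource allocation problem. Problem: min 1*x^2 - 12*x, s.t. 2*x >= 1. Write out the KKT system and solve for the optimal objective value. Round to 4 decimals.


Step 1: Try lambda = 0 (constraint inactive).
Stationarity: 2*1*x - 12 = 0
x* = 12/(2*1) = 6.0
Check constraint: 2*6.0 = 12.0 >= 1 -- satisfied.
Step 2: Compute optimal value.
f(x*) = 1*6.0^2 - 12*6.0 = -36.0


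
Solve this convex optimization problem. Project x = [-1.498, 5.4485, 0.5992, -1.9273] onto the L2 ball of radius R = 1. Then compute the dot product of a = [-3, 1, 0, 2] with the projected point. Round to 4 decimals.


Step 1: Compute ||x|| (intermediates to 6 decimals).
||x|| = sqrt((-1.498)^2 + 5.4485^2 + 0.5992^2 + (-1.9273)^2) = 6.000307
Step 2: Project.
Since ||x|| > R, scale = R/||x|| = 1/6.000307 = 0.166658, proj(x) = scale * x
proj(x) = [-0.249654, 0.908036, 0.099861, -0.3212]
Step 3: Dot product.
a^T * proj(x) = -3*(-0.249654) + 1*0.908036 + 0*0.099861 + 2*(-0.3212) = 1.0146
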